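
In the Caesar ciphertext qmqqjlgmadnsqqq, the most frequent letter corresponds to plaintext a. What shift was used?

The most frequent ciphertext letter is q (appears 6 times).
q is position 16; a is position 0.
Shift = 16.

16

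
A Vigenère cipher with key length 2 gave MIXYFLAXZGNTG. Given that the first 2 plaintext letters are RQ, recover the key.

VS

Subtract each crib letter from the matching ciphertext letter (mod 26):
M(12)−R(17)=-5≡21 → V
I(8)−Q(16)=-8≡18 → S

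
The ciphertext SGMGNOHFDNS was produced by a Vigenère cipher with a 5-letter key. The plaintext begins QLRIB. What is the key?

CVVYM

Subtract each crib letter from the matching ciphertext letter (mod 26):
S(18)−Q(16)=2 → C
G(6)−L(11)=-5≡21 → V
M(12)−R(17)=-5≡21 → V
G(6)−I(8)=-2≡24 → Y
N(13)−B(1)=12 → M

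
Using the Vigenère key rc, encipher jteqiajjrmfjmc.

avvszcaliowlde

Repeat the key across the message: rcrcrcrcrcrcrc
j(9)+r(17): 26≡0 → a
t(19)+c(2): 21 → v
e(4)+r(17): 21 → v
q(16)+c(2): 18 → s
i(8)+r(17): 25 → z
a(0)+c(2): 2 → c
j(9)+r(17): 26≡0 → a
j(9)+c(2): 11 → l
r(17)+r(17): 34≡8 → i
m(12)+c(2): 14 → o
f(5)+r(17): 22 → w
j(9)+c(2): 11 → l
m(12)+r(17): 29≡3 → d
c(2)+c(2): 4 → e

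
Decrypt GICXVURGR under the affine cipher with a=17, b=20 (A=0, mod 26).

The inverse of 17 mod 26 is 23, since 17·23=391≡1. Apply D(y)=23·(y−20) mod 26:
G(6): 23·(6−20)=-322≡16 → Q
I(8): 23·(8−20)=-276≡10 → K
C(2): 23·(2−20)=-414≡2 → C
X(23): 23·(23−20)=69≡17 → R
V(21): 23·(21−20)=23 → X
U(20): 23·(20−20)=0 → A
R(17): 23·(17−20)=-69≡9 → J
G(6): 23·(6−20)=-322≡16 → Q
R(17): 23·(17−20)=-69≡9 → J

QKCRXAJQJ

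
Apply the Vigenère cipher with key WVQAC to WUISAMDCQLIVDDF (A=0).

SPYSCIYSQNEQTDH

Repeat the key across the message: WVQACWVQACWVQAC
W(22)+W(22): 44≡18 → S
U(20)+V(21): 41≡15 → P
I(8)+Q(16): 24 → Y
S(18)+A(0): 18 → S
A(0)+C(2): 2 → C
M(12)+W(22): 34≡8 → I
D(3)+V(21): 24 → Y
C(2)+Q(16): 18 → S
Q(16)+A(0): 16 → Q
L(11)+C(2): 13 → N
I(8)+W(22): 30≡4 → E
V(21)+V(21): 42≡16 → Q
D(3)+Q(16): 19 → T
D(3)+A(0): 3 → D
F(5)+C(2): 7 → H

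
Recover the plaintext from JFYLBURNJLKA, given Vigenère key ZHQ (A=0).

Repeat the key across the ciphertext: ZHQZHQZHQZHQ
J(9)−Z(25): -16≡10 → K
F(5)−H(7): -2≡24 → Y
Y(24)−Q(16): 8 → I
L(11)−Z(25): -14≡12 → M
B(1)−H(7): -6≡20 → U
U(20)−Q(16): 4 → E
R(17)−Z(25): -8≡18 → S
N(13)−H(7): 6 → G
J(9)−Q(16): -7≡19 → T
L(11)−Z(25): -14≡12 → M
K(10)−H(7): 3 → D
A(0)−Q(16): -16≡10 → K

KYIMUESGTMDK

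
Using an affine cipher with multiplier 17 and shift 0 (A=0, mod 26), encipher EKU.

QOC

E(4): 17·4+0=68≡16 → Q
K(10): 17·10+0=170≡14 → O
U(20): 17·20+0=340≡2 → C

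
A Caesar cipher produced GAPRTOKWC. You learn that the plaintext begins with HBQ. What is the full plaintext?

From the crib: G(6)−H(7)=-1≡25, so the shift is 25.
Subtract 25 from each ciphertext letter:
G(6): 6−25=-19≡7 → H
A(0): 0−25=-25≡1 → B
P(15): 15−25=-10≡16 → Q
R(17): 17−25=-8≡18 → S
T(19): 19−25=-6≡20 → U
O(14): 14−25=-11≡15 → P
K(10): 10−25=-15≡11 → L
W(22): 22−25=-3≡23 → X
C(2): 2−25=-23≡3 → D

HBQSUPLXD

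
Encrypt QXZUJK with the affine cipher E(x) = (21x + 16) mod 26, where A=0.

Q(16): 21·16+16=352≡14 → O
X(23): 21·23+16=499≡5 → F
Z(25): 21·25+16=541≡21 → V
U(20): 21·20+16=436≡20 → U
J(9): 21·9+16=205≡23 → X
K(10): 21·10+16=226≡18 → S

OFVUXS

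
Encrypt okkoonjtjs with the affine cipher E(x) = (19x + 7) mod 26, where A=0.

nppnnuwewl

o(14): 19·14+7=273≡13 → n
k(10): 19·10+7=197≡15 → p
k(10): 19·10+7=197≡15 → p
o(14): 19·14+7=273≡13 → n
o(14): 19·14+7=273≡13 → n
n(13): 19·13+7=254≡20 → u
j(9): 19·9+7=178≡22 → w
t(19): 19·19+7=368≡4 → e
j(9): 19·9+7=178≡22 → w
s(18): 19·18+7=349≡11 → l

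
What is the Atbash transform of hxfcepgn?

h(7) → s(18)
x(23) → c(2)
f(5) → u(20)
c(2) → x(23)
e(4) → v(21)
p(15) → k(10)
g(6) → t(19)
n(13) → m(12)

scuxvktm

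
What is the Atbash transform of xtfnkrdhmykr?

x(23) → c(2)
t(19) → g(6)
f(5) → u(20)
n(13) → m(12)
k(10) → p(15)
r(17) → i(8)
d(3) → w(22)
h(7) → s(18)
m(12) → n(13)
y(24) → b(1)
k(10) → p(15)
r(17) → i(8)

cgumpiwsnbpi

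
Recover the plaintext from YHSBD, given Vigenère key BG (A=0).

Repeat the key across the ciphertext: BGBGB
Y(24)−B(1): 23 → X
H(7)−G(6): 1 → B
S(18)−B(1): 17 → R
B(1)−G(6): -5≡21 → V
D(3)−B(1): 2 → C

XBRVC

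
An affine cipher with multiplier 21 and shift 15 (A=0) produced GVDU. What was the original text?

HESZ

The inverse of 21 mod 26 is 5, since 21·5=105≡1. Apply D(y)=5·(y−15) mod 26:
G(6): 5·(6−15)=-45≡7 → H
V(21): 5·(21−15)=30≡4 → E
D(3): 5·(3−15)=-60≡18 → S
U(20): 5·(20−15)=25 → Z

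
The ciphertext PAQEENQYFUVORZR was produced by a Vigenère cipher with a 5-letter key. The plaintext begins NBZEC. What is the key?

CZRAC

Subtract each crib letter from the matching ciphertext letter (mod 26):
P(15)−N(13)=2 → C
A(0)−B(1)=-1≡25 → Z
Q(16)−Z(25)=-9≡17 → R
E(4)−E(4)=0 → A
E(4)−C(2)=2 → C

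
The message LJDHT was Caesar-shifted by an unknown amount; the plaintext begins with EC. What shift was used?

From the crib: L(11)−E(4)=7, so the shift is 7.

7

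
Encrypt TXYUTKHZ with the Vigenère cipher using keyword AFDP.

Repeat the key across the message: AFDPAFDP
T(19)+A(0): 19 → T
X(23)+F(5): 28≡2 → C
Y(24)+D(3): 27≡1 → B
U(20)+P(15): 35≡9 → J
T(19)+A(0): 19 → T
K(10)+F(5): 15 → P
H(7)+D(3): 10 → K
Z(25)+P(15): 40≡14 → O

TCBJTPKO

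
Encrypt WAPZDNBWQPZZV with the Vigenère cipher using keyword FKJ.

BKYENWGGZUJIA

Repeat the key across the message: FKJFKJFKJFKJF
W(22)+F(5): 27≡1 → B
A(0)+K(10): 10 → K
P(15)+J(9): 24 → Y
Z(25)+F(5): 30≡4 → E
D(3)+K(10): 13 → N
N(13)+J(9): 22 → W
B(1)+F(5): 6 → G
W(22)+K(10): 32≡6 → G
Q(16)+J(9): 25 → Z
P(15)+F(5): 20 → U
Z(25)+K(10): 35≡9 → J
Z(25)+J(9): 34≡8 → I
V(21)+F(5): 26≡0 → A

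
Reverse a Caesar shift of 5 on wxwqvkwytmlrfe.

w(22): 22−5=17 → r
x(23): 23−5=18 → s
w(22): 22−5=17 → r
q(16): 16−5=11 → l
v(21): 21−5=16 → q
k(10): 10−5=5 → f
w(22): 22−5=17 → r
y(24): 24−5=19 → t
t(19): 19−5=14 → o
m(12): 12−5=7 → h
l(11): 11−5=6 → g
r(17): 17−5=12 → m
f(5): 5−5=0 → a
e(4): 4−5=-1≡25 → z

rsrlqfrtohgmaz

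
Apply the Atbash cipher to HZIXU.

H(7) → S(18)
Z(25) → A(0)
I(8) → R(17)
X(23) → C(2)
U(20) → F(5)

SARCF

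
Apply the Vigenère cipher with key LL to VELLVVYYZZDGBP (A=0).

Repeat the key across the message: LLLLLLLLLLLLLL
V(21)+L(11): 32≡6 → G
E(4)+L(11): 15 → P
L(11)+L(11): 22 → W
L(11)+L(11): 22 → W
V(21)+L(11): 32≡6 → G
V(21)+L(11): 32≡6 → G
Y(24)+L(11): 35≡9 → J
Y(24)+L(11): 35≡9 → J
Z(25)+L(11): 36≡10 → K
Z(25)+L(11): 36≡10 → K
D(3)+L(11): 14 → O
G(6)+L(11): 17 → R
B(1)+L(11): 12 → M
P(15)+L(11): 26≡0 → A

GPWWGGJJKKORMA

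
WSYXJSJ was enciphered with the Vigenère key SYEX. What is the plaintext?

Repeat the key across the ciphertext: SYEXSYE
W(22)−S(18): 4 → E
S(18)−Y(24): -6≡20 → U
Y(24)−E(4): 20 → U
X(23)−X(23): 0 → A
J(9)−S(18): -9≡17 → R
S(18)−Y(24): -6≡20 → U
J(9)−E(4): 5 → F

EUUARUF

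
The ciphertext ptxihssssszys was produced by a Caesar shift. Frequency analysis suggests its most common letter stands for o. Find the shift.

4

The most frequent ciphertext letter is s (appears 6 times).
s is position 18; o is position 14.
Shift = 4.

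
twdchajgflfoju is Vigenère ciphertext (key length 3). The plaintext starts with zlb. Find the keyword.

Subtract each crib letter from the matching ciphertext letter (mod 26):
t(19)−z(25)=-6≡20 → u
w(22)−l(11)=11 → l
d(3)−b(1)=2 → c

ulc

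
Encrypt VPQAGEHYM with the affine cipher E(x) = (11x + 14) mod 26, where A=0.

LXIOCGNSQ

V(21): 11·21+14=245≡11 → L
P(15): 11·15+14=179≡23 → X
Q(16): 11·16+14=190≡8 → I
A(0): 11·0+14=14 → O
G(6): 11·6+14=80≡2 → C
E(4): 11·4+14=58≡6 → G
H(7): 11·7+14=91≡13 → N
Y(24): 11·24+14=278≡18 → S
M(12): 11·12+14=146≡16 → Q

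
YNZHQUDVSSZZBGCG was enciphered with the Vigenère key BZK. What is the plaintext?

Repeat the key across the ciphertext: BZKBZKBZKBZKBZKB
Y(24)−B(1): 23 → X
N(13)−Z(25): -12≡14 → O
Z(25)−K(10): 15 → P
H(7)−B(1): 6 → G
Q(16)−Z(25): -9≡17 → R
U(20)−K(10): 10 → K
D(3)−B(1): 2 → C
V(21)−Z(25): -4≡22 → W
S(18)−K(10): 8 → I
S(18)−B(1): 17 → R
Z(25)−Z(25): 0 → A
Z(25)−K(10): 15 → P
B(1)−B(1): 0 → A
G(6)−Z(25): -19≡7 → H
C(2)−K(10): -8≡18 → S
G(6)−B(1): 5 → F

XOPGRKCWIRAPAHSF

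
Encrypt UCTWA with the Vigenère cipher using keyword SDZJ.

MFSFS

Repeat the key across the message: SDZJS
U(20)+S(18): 38≡12 → M
C(2)+D(3): 5 → F
T(19)+Z(25): 44≡18 → S
W(22)+J(9): 31≡5 → F
A(0)+S(18): 18 → S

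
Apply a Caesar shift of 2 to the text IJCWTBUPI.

KLEYVDWRK

I(8): 8+2=10 → K
J(9): 9+2=11 → L
C(2): 2+2=4 → E
W(22): 22+2=24 → Y
T(19): 19+2=21 → V
B(1): 1+2=3 → D
U(20): 20+2=22 → W
P(15): 15+2=17 → R
I(8): 8+2=10 → K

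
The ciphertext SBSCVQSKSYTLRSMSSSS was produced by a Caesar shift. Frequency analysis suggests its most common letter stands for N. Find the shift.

5

The most frequent ciphertext letter is S (appears 9 times).
S is position 18; N is position 13.
Shift = 5.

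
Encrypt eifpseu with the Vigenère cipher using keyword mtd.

Repeat the key across the message: mtdmtdm
e(4)+m(12): 16 → q
i(8)+t(19): 27≡1 → b
f(5)+d(3): 8 → i
p(15)+m(12): 27≡1 → b
s(18)+t(19): 37≡11 → l
e(4)+d(3): 7 → h
u(20)+m(12): 32≡6 → g

qbiblhg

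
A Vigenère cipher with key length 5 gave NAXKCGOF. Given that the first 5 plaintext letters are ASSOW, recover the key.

NIFWG

Subtract each crib letter from the matching ciphertext letter (mod 26):
N(13)−A(0)=13 → N
A(0)−S(18)=-18≡8 → I
X(23)−S(18)=5 → F
K(10)−O(14)=-4≡22 → W
C(2)−W(22)=-20≡6 → G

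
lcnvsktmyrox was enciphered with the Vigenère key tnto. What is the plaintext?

spuhzxayfevj

Repeat the key across the ciphertext: tntotntotnto
l(11)−t(19): -8≡18 → s
c(2)−n(13): -11≡15 → p
n(13)−t(19): -6≡20 → u
v(21)−o(14): 7 → h
s(18)−t(19): -1≡25 → z
k(10)−n(13): -3≡23 → x
t(19)−t(19): 0 → a
m(12)−o(14): -2≡24 → y
y(24)−t(19): 5 → f
r(17)−n(13): 4 → e
o(14)−t(19): -5≡21 → v
x(23)−o(14): 9 → j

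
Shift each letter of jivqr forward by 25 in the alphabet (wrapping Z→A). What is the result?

j(9): 9+25=34≡8 → i
i(8): 8+25=33≡7 → h
v(21): 21+25=46≡20 → u
q(16): 16+25=41≡15 → p
r(17): 17+25=42≡16 → q

ihupq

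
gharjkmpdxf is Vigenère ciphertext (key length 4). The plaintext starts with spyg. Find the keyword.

Subtract each crib letter from the matching ciphertext letter (mod 26):
g(6)−s(18)=-12≡14 → o
h(7)−p(15)=-8≡18 → s
a(0)−y(24)=-24≡2 → c
r(17)−g(6)=11 → l

oscl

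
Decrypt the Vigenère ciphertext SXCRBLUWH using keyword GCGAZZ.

MVWRCMOUB

Repeat the key across the ciphertext: GCGAZZGCG
S(18)−G(6): 12 → M
X(23)−C(2): 21 → V
C(2)−G(6): -4≡22 → W
R(17)−A(0): 17 → R
B(1)−Z(25): -24≡2 → C
L(11)−Z(25): -14≡12 → M
U(20)−G(6): 14 → O
W(22)−C(2): 20 → U
H(7)−G(6): 1 → B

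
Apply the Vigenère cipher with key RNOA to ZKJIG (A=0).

QXXIX

Repeat the key across the message: RNOAR
Z(25)+R(17): 42≡16 → Q
K(10)+N(13): 23 → X
J(9)+O(14): 23 → X
I(8)+A(0): 8 → I
G(6)+R(17): 23 → X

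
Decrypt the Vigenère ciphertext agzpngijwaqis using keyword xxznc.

Repeat the key across the ciphertext: xxzncxxzncxxz
a(0)−x(23): -23≡3 → d
g(6)−x(23): -17≡9 → j
z(25)−z(25): 0 → a
p(15)−n(13): 2 → c
n(13)−c(2): 11 → l
g(6)−x(23): -17≡9 → j
i(8)−x(23): -15≡11 → l
j(9)−z(25): -16≡10 → k
w(22)−n(13): 9 → j
a(0)−c(2): -2≡24 → y
q(16)−x(23): -7≡19 → t
i(8)−x(23): -15≡11 → l
s(18)−z(25): -7≡19 → t

djacljlkjytlt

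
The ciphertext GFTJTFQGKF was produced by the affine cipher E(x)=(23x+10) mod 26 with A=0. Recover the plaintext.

The inverse of 23 mod 26 is 17, since 23·17=391≡1. Apply D(y)=17·(y−10) mod 26:
G(6): 17·(6−10)=-68≡10 → K
F(5): 17·(5−10)=-85≡19 → T
T(19): 17·(19−10)=153≡23 → X
J(9): 17·(9−10)=-17≡9 → J
T(19): 17·(19−10)=153≡23 → X
F(5): 17·(5−10)=-85≡19 → T
Q(16): 17·(16−10)=102≡24 → Y
G(6): 17·(6−10)=-68≡10 → K
K(10): 17·(10−10)=0 → A
F(5): 17·(5−10)=-85≡19 → T

KTXJXTYKAT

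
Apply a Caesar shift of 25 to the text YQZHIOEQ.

Y(24): 24+25=49≡23 → X
Q(16): 16+25=41≡15 → P
Z(25): 25+25=50≡24 → Y
H(7): 7+25=32≡6 → G
I(8): 8+25=33≡7 → H
O(14): 14+25=39≡13 → N
E(4): 4+25=29≡3 → D
Q(16): 16+25=41≡15 → P

XPYGHNDP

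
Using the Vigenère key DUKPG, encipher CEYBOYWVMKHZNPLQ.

FYIQUBQFBQKTXERT

Repeat the key across the message: DUKPGDUKPGDUKPGD
C(2)+D(3): 5 → F
E(4)+U(20): 24 → Y
Y(24)+K(10): 34≡8 → I
B(1)+P(15): 16 → Q
O(14)+G(6): 20 → U
Y(24)+D(3): 27≡1 → B
W(22)+U(20): 42≡16 → Q
V(21)+K(10): 31≡5 → F
M(12)+P(15): 27≡1 → B
K(10)+G(6): 16 → Q
H(7)+D(3): 10 → K
Z(25)+U(20): 45≡19 → T
N(13)+K(10): 23 → X
P(15)+P(15): 30≡4 → E
L(11)+G(6): 17 → R
Q(16)+D(3): 19 → T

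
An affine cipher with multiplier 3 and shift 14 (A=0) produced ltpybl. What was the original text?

ztjmnz

The inverse of 3 mod 26 is 9, since 3·9=27≡1. Apply D(y)=9·(y−14) mod 26:
l(11): 9·(11−14)=-27≡25 → z
t(19): 9·(19−14)=45≡19 → t
p(15): 9·(15−14)=9 → j
y(24): 9·(24−14)=90≡12 → m
b(1): 9·(1−14)=-117≡13 → n
l(11): 9·(11−14)=-27≡25 → z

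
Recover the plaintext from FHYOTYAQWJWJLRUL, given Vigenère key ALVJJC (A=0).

FWDFKWAFBANHLGZC

Repeat the key across the ciphertext: ALVJJCALVJJCALVJ
F(5)−A(0): 5 → F
H(7)−L(11): -4≡22 → W
Y(24)−V(21): 3 → D
O(14)−J(9): 5 → F
T(19)−J(9): 10 → K
Y(24)−C(2): 22 → W
A(0)−A(0): 0 → A
Q(16)−L(11): 5 → F
W(22)−V(21): 1 → B
J(9)−J(9): 0 → A
W(22)−J(9): 13 → N
J(9)−C(2): 7 → H
L(11)−A(0): 11 → L
R(17)−L(11): 6 → G
U(20)−V(21): -1≡25 → Z
L(11)−J(9): 2 → C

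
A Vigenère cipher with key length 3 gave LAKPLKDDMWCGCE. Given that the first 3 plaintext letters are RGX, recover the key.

Subtract each crib letter from the matching ciphertext letter (mod 26):
L(11)−R(17)=-6≡20 → U
A(0)−G(6)=-6≡20 → U
K(10)−X(23)=-13≡13 → N

UUN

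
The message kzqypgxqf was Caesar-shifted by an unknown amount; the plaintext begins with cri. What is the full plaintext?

criqhypix

From the crib: k(10)−c(2)=8, so the shift is 8.
Subtract 8 from each ciphertext letter:
k(10): 10−8=2 → c
z(25): 25−8=17 → r
q(16): 16−8=8 → i
y(24): 24−8=16 → q
p(15): 15−8=7 → h
g(6): 6−8=-2≡24 → y
x(23): 23−8=15 → p
q(16): 16−8=8 → i
f(5): 5−8=-3≡23 → x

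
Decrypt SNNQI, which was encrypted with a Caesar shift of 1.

S(18): 18−1=17 → R
N(13): 13−1=12 → M
N(13): 13−1=12 → M
Q(16): 16−1=15 → P
I(8): 8−1=7 → H

RMMPH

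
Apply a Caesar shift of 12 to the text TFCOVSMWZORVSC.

FROAHEYILADHEO

T(19): 19+12=31≡5 → F
F(5): 5+12=17 → R
C(2): 2+12=14 → O
O(14): 14+12=26≡0 → A
V(21): 21+12=33≡7 → H
S(18): 18+12=30≡4 → E
M(12): 12+12=24 → Y
W(22): 22+12=34≡8 → I
Z(25): 25+12=37≡11 → L
O(14): 14+12=26≡0 → A
R(17): 17+12=29≡3 → D
V(21): 21+12=33≡7 → H
S(18): 18+12=30≡4 → E
C(2): 2+12=14 → O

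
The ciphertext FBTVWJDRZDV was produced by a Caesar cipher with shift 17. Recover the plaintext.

OKCEFSMAIME

F(5): 5−17=-12≡14 → O
B(1): 1−17=-16≡10 → K
T(19): 19−17=2 → C
V(21): 21−17=4 → E
W(22): 22−17=5 → F
J(9): 9−17=-8≡18 → S
D(3): 3−17=-14≡12 → M
R(17): 17−17=0 → A
Z(25): 25−17=8 → I
D(3): 3−17=-14≡12 → M
V(21): 21−17=4 → E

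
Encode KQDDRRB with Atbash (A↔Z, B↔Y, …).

PJWWIIY

K(10) → P(15)
Q(16) → J(9)
D(3) → W(22)
D(3) → W(22)
R(17) → I(8)
R(17) → I(8)
B(1) → Y(24)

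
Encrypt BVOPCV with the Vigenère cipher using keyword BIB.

Repeat the key across the message: BIBBIB
B(1)+B(1): 2 → C
V(21)+I(8): 29≡3 → D
O(14)+B(1): 15 → P
P(15)+B(1): 16 → Q
C(2)+I(8): 10 → K
V(21)+B(1): 22 → W

CDPQKW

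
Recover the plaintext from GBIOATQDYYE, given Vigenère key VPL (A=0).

Repeat the key across the ciphertext: VPLVPLVPLVP
G(6)−V(21): -15≡11 → L
B(1)−P(15): -14≡12 → M
I(8)−L(11): -3≡23 → X
O(14)−V(21): -7≡19 → T
A(0)−P(15): -15≡11 → L
T(19)−L(11): 8 → I
Q(16)−V(21): -5≡21 → V
D(3)−P(15): -12≡14 → O
Y(24)−L(11): 13 → N
Y(24)−V(21): 3 → D
E(4)−P(15): -11≡15 → P

LMXTLIVONDP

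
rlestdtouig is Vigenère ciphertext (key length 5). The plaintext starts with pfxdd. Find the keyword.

cghpq

Subtract each crib letter from the matching ciphertext letter (mod 26):
r(17)−p(15)=2 → c
l(11)−f(5)=6 → g
e(4)−x(23)=-19≡7 → h
s(18)−d(3)=15 → p
t(19)−d(3)=16 → q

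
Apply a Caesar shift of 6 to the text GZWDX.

G(6): 6+6=12 → M
Z(25): 25+6=31≡5 → F
W(22): 22+6=28≡2 → C
D(3): 3+6=9 → J
X(23): 23+6=29≡3 → D

MFCJD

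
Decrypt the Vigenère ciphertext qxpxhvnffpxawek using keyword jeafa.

Repeat the key across the ciphertext: jeafajeafajeafa
q(16)−j(9): 7 → h
x(23)−e(4): 19 → t
p(15)−a(0): 15 → p
x(23)−f(5): 18 → s
h(7)−a(0): 7 → h
v(21)−j(9): 12 → m
n(13)−e(4): 9 → j
f(5)−a(0): 5 → f
f(5)−f(5): 0 → a
p(15)−a(0): 15 → p
x(23)−j(9): 14 → o
a(0)−e(4): -4≡22 → w
w(22)−a(0): 22 → w
e(4)−f(5): -1≡25 → z
k(10)−a(0): 10 → k

htpshmjfapowwzk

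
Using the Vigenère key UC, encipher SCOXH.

MEIZB

Repeat the key across the message: UCUCU
S(18)+U(20): 38≡12 → M
C(2)+C(2): 4 → E
O(14)+U(20): 34≡8 → I
X(23)+C(2): 25 → Z
H(7)+U(20): 27≡1 → B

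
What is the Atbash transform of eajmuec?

e(4) → v(21)
a(0) → z(25)
j(9) → q(16)
m(12) → n(13)
u(20) → f(5)
e(4) → v(21)
c(2) → x(23)

vzqnfvx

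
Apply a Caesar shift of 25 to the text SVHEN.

RUGDM

S(18): 18+25=43≡17 → R
V(21): 21+25=46≡20 → U
H(7): 7+25=32≡6 → G
E(4): 4+25=29≡3 → D
N(13): 13+25=38≡12 → M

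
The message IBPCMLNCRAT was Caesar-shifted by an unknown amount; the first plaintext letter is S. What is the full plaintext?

From the crib: I(8)−S(18)=-10≡16, so the shift is 16.
Subtract 16 from each ciphertext letter:
I(8): 8−16=-8≡18 → S
B(1): 1−16=-15≡11 → L
P(15): 15−16=-1≡25 → Z
C(2): 2−16=-14≡12 → M
M(12): 12−16=-4≡22 → W
L(11): 11−16=-5≡21 → V
N(13): 13−16=-3≡23 → X
C(2): 2−16=-14≡12 → M
R(17): 17−16=1 → B
A(0): 0−16=-16≡10 → K
T(19): 19−16=3 → D

SLZMWVXMBKD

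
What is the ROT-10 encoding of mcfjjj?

wmpttt

m(12): 12+10=22 → w
c(2): 2+10=12 → m
f(5): 5+10=15 → p
j(9): 9+10=19 → t
j(9): 9+10=19 → t
j(9): 9+10=19 → t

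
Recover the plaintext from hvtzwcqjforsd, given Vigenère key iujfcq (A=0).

Repeat the key across the ciphertext: iujfcqiujfcqi
h(7)−i(8): -1≡25 → z
v(21)−u(20): 1 → b
t(19)−j(9): 10 → k
z(25)−f(5): 20 → u
w(22)−c(2): 20 → u
c(2)−q(16): -14≡12 → m
q(16)−i(8): 8 → i
j(9)−u(20): -11≡15 → p
f(5)−j(9): -4≡22 → w
o(14)−f(5): 9 → j
r(17)−c(2): 15 → p
s(18)−q(16): 2 → c
d(3)−i(8): -5≡21 → v

zbkuumipwjpcv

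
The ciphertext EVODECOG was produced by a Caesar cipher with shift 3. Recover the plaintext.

E(4): 4−3=1 → B
V(21): 21−3=18 → S
O(14): 14−3=11 → L
D(3): 3−3=0 → A
E(4): 4−3=1 → B
C(2): 2−3=-1≡25 → Z
O(14): 14−3=11 → L
G(6): 6−3=3 → D

BSLABZLD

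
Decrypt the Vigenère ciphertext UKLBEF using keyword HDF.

NHGUBA

Repeat the key across the ciphertext: HDFHDF
U(20)−H(7): 13 → N
K(10)−D(3): 7 → H
L(11)−F(5): 6 → G
B(1)−H(7): -6≡20 → U
E(4)−D(3): 1 → B
F(5)−F(5): 0 → A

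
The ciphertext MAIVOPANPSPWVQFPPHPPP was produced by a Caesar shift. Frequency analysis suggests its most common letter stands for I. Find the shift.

7

The most frequent ciphertext letter is P (appears 8 times).
P is position 15; I is position 8.
Shift = 7.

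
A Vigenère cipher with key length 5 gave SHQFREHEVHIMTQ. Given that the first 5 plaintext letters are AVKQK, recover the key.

Subtract each crib letter from the matching ciphertext letter (mod 26):
S(18)−A(0)=18 → S
H(7)−V(21)=-14≡12 → M
Q(16)−K(10)=6 → G
F(5)−Q(16)=-11≡15 → P
R(17)−K(10)=7 → H

SMGPH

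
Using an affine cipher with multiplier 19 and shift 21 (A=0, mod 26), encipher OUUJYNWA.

O(14): 19·14+21=287≡1 → B
U(20): 19·20+21=401≡11 → L
U(20): 19·20+21=401≡11 → L
J(9): 19·9+21=192≡10 → K
Y(24): 19·24+21=477≡9 → J
N(13): 19·13+21=268≡8 → I
W(22): 19·22+21=439≡23 → X
A(0): 19·0+21=21 → V

BLLKJIXV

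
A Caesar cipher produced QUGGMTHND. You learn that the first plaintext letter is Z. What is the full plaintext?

From the crib: Q(16)−Z(25)=-9≡17, so the shift is 17.
Subtract 17 from each ciphertext letter:
Q(16): 16−17=-1≡25 → Z
U(20): 20−17=3 → D
G(6): 6−17=-11≡15 → P
G(6): 6−17=-11≡15 → P
M(12): 12−17=-5≡21 → V
T(19): 19−17=2 → C
H(7): 7−17=-10≡16 → Q
N(13): 13−17=-4≡22 → W
D(3): 3−17=-14≡12 → M

ZDPPVCQWM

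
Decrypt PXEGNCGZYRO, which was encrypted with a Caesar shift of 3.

P(15): 15−3=12 → M
X(23): 23−3=20 → U
E(4): 4−3=1 → B
G(6): 6−3=3 → D
N(13): 13−3=10 → K
C(2): 2−3=-1≡25 → Z
G(6): 6−3=3 → D
Z(25): 25−3=22 → W
Y(24): 24−3=21 → V
R(17): 17−3=14 → O
O(14): 14−3=11 → L

MUBDKZDWVOL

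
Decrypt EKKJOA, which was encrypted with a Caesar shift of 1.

E(4): 4−1=3 → D
K(10): 10−1=9 → J
K(10): 10−1=9 → J
J(9): 9−1=8 → I
O(14): 14−1=13 → N
A(0): 0−1=-1≡25 → Z

DJJINZ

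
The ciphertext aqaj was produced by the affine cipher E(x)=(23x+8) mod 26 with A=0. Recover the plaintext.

ugur

The inverse of 23 mod 26 is 17, since 23·17=391≡1. Apply D(y)=17·(y−8) mod 26:
a(0): 17·(0−8)=-136≡20 → u
q(16): 17·(16−8)=136≡6 → g
a(0): 17·(0−8)=-136≡20 → u
j(9): 17·(9−8)=17 → r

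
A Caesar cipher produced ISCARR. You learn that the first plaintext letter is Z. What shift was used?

From the crib: I(8)−Z(25)=-17≡9, so the shift is 9.

9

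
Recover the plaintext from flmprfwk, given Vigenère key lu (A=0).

Repeat the key across the ciphertext: lulululu
f(5)−l(11): -6≡20 → u
l(11)−u(20): -9≡17 → r
m(12)−l(11): 1 → b
p(15)−u(20): -5≡21 → v
r(17)−l(11): 6 → g
f(5)−u(20): -15≡11 → l
w(22)−l(11): 11 → l
k(10)−u(20): -10≡16 → q

urbvgllq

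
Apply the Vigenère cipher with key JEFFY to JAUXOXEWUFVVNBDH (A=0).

SEZCMGIBZDEZSGBQ

Repeat the key across the message: JEFFYJEFFYJEFFYJ
J(9)+J(9): 18 → S
A(0)+E(4): 4 → E
U(20)+F(5): 25 → Z
X(23)+F(5): 28≡2 → C
O(14)+Y(24): 38≡12 → M
X(23)+J(9): 32≡6 → G
E(4)+E(4): 8 → I
W(22)+F(5): 27≡1 → B
U(20)+F(5): 25 → Z
F(5)+Y(24): 29≡3 → D
V(21)+J(9): 30≡4 → E
V(21)+E(4): 25 → Z
N(13)+F(5): 18 → S
B(1)+F(5): 6 → G
D(3)+Y(24): 27≡1 → B
H(7)+J(9): 16 → Q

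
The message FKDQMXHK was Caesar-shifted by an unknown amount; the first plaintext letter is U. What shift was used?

11

From the crib: F(5)−U(20)=-15≡11, so the shift is 11.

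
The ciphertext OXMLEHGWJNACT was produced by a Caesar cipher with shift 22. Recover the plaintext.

SBQPILKANREGX

O(14): 14−22=-8≡18 → S
X(23): 23−22=1 → B
M(12): 12−22=-10≡16 → Q
L(11): 11−22=-11≡15 → P
E(4): 4−22=-18≡8 → I
H(7): 7−22=-15≡11 → L
G(6): 6−22=-16≡10 → K
W(22): 22−22=0 → A
J(9): 9−22=-13≡13 → N
N(13): 13−22=-9≡17 → R
A(0): 0−22=-22≡4 → E
C(2): 2−22=-20≡6 → G
T(19): 19−22=-3≡23 → X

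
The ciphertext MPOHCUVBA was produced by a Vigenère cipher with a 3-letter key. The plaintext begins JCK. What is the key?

Subtract each crib letter from the matching ciphertext letter (mod 26):
M(12)−J(9)=3 → D
P(15)−C(2)=13 → N
O(14)−K(10)=4 → E

DNE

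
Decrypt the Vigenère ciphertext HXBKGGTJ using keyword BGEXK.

Repeat the key across the ciphertext: BGEXKBGE
H(7)−B(1): 6 → G
X(23)−G(6): 17 → R
B(1)−E(4): -3≡23 → X
K(10)−X(23): -13≡13 → N
G(6)−K(10): -4≡22 → W
G(6)−B(1): 5 → F
T(19)−G(6): 13 → N
J(9)−E(4): 5 → F

GRXNWFNF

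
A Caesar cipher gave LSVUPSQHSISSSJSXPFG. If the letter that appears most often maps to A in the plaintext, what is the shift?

The most frequent ciphertext letter is S (appears 7 times).
S is position 18; A is position 0.
Shift = 18.

18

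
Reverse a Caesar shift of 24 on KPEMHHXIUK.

K(10): 10−24=-14≡12 → M
P(15): 15−24=-9≡17 → R
E(4): 4−24=-20≡6 → G
M(12): 12−24=-12≡14 → O
H(7): 7−24=-17≡9 → J
H(7): 7−24=-17≡9 → J
X(23): 23−24=-1≡25 → Z
I(8): 8−24=-16≡10 → K
U(20): 20−24=-4≡22 → W
K(10): 10−24=-14≡12 → M

MRGOJJZKWM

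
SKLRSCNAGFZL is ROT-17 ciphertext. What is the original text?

BTUABLWJPOIU

S(18): 18−17=1 → B
K(10): 10−17=-7≡19 → T
L(11): 11−17=-6≡20 → U
R(17): 17−17=0 → A
S(18): 18−17=1 → B
C(2): 2−17=-15≡11 → L
N(13): 13−17=-4≡22 → W
A(0): 0−17=-17≡9 → J
G(6): 6−17=-11≡15 → P
F(5): 5−17=-12≡14 → O
Z(25): 25−17=8 → I
L(11): 11−17=-6≡20 → U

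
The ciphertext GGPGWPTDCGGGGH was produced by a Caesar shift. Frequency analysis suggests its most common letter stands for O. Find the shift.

18

The most frequent ciphertext letter is G (appears 7 times).
G is position 6; O is position 14.
Shift = -8≡18.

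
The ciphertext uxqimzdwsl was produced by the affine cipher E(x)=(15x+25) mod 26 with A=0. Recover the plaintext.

rmplnacfdg

The inverse of 15 mod 26 is 7, since 15·7=105≡1. Apply D(y)=7·(y−25) mod 26:
u(20): 7·(20−25)=-35≡17 → r
x(23): 7·(23−25)=-14≡12 → m
q(16): 7·(16−25)=-63≡15 → p
i(8): 7·(8−25)=-119≡11 → l
m(12): 7·(12−25)=-91≡13 → n
z(25): 7·(25−25)=0 → a
d(3): 7·(3−25)=-154≡2 → c
w(22): 7·(22−25)=-21≡5 → f
s(18): 7·(18−25)=-49≡3 → d
l(11): 7·(11−25)=-98≡6 → g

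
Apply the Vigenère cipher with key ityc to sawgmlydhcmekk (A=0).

atuiuewfpvkgsd

Repeat the key across the message: itycitycitycit
s(18)+i(8): 26≡0 → a
a(0)+t(19): 19 → t
w(22)+y(24): 46≡20 → u
g(6)+c(2): 8 → i
m(12)+i(8): 20 → u
l(11)+t(19): 30≡4 → e
y(24)+y(24): 48≡22 → w
d(3)+c(2): 5 → f
h(7)+i(8): 15 → p
c(2)+t(19): 21 → v
m(12)+y(24): 36≡10 → k
e(4)+c(2): 6 → g
k(10)+i(8): 18 → s
k(10)+t(19): 29≡3 → d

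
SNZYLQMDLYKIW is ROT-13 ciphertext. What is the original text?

FAMLYDZQYLXVJ

S(18): 18−13=5 → F
N(13): 13−13=0 → A
Z(25): 25−13=12 → M
Y(24): 24−13=11 → L
L(11): 11−13=-2≡24 → Y
Q(16): 16−13=3 → D
M(12): 12−13=-1≡25 → Z
D(3): 3−13=-10≡16 → Q
L(11): 11−13=-2≡24 → Y
Y(24): 24−13=11 → L
K(10): 10−13=-3≡23 → X
I(8): 8−13=-5≡21 → V
W(22): 22−13=9 → J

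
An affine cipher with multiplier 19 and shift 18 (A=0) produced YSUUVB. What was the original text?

The inverse of 19 mod 26 is 11, since 19·11=209≡1. Apply D(y)=11·(y−18) mod 26:
Y(24): 11·(24−18)=66≡14 → O
S(18): 11·(18−18)=0 → A
U(20): 11·(20−18)=22 → W
U(20): 11·(20−18)=22 → W
V(21): 11·(21−18)=33≡7 → H
B(1): 11·(1−18)=-187≡21 → V

OAWWHV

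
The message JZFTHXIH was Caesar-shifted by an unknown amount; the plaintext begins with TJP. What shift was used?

From the crib: J(9)−T(19)=-10≡16, so the shift is 16.

16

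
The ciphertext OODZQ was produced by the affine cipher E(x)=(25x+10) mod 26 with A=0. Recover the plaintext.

WWHLU

The inverse of 25 mod 26 is 25, since 25·25=625≡1. Apply D(y)=25·(y−10) mod 26:
O(14): 25·(14−10)=100≡22 → W
O(14): 25·(14−10)=100≡22 → W
D(3): 25·(3−10)=-175≡7 → H
Z(25): 25·(25−10)=375≡11 → L
Q(16): 25·(16−10)=150≡20 → U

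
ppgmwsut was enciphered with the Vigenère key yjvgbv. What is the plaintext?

Repeat the key across the ciphertext: yjvgbvyj
p(15)−y(24): -9≡17 → r
p(15)−j(9): 6 → g
g(6)−v(21): -15≡11 → l
m(12)−g(6): 6 → g
w(22)−b(1): 21 → v
s(18)−v(21): -3≡23 → x
u(20)−y(24): -4≡22 → w
t(19)−j(9): 10 → k

rglgvxwk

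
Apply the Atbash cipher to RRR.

III

R(17) → I(8)
R(17) → I(8)
R(17) → I(8)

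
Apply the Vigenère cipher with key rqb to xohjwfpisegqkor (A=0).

oeiamggytvwrbes

Repeat the key across the message: rqbrqbrqbrqbrqb
x(23)+r(17): 40≡14 → o
o(14)+q(16): 30≡4 → e
h(7)+b(1): 8 → i
j(9)+r(17): 26≡0 → a
w(22)+q(16): 38≡12 → m
f(5)+b(1): 6 → g
p(15)+r(17): 32≡6 → g
i(8)+q(16): 24 → y
s(18)+b(1): 19 → t
e(4)+r(17): 21 → v
g(6)+q(16): 22 → w
q(16)+b(1): 17 → r
k(10)+r(17): 27≡1 → b
o(14)+q(16): 30≡4 → e
r(17)+b(1): 18 → s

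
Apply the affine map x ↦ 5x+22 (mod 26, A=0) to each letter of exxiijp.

e(4): 5·4+22=42≡16 → q
x(23): 5·23+22=137≡7 → h
x(23): 5·23+22=137≡7 → h
i(8): 5·8+22=62≡10 → k
i(8): 5·8+22=62≡10 → k
j(9): 5·9+22=67≡15 → p
p(15): 5·15+22=97≡19 → t

qhhkkpt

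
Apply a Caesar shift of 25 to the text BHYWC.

AGXVB

B(1): 1+25=26≡0 → A
H(7): 7+25=32≡6 → G
Y(24): 24+25=49≡23 → X
W(22): 22+25=47≡21 → V
C(2): 2+25=27≡1 → B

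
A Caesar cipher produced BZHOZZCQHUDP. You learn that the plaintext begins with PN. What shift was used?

12

From the crib: B(1)−P(15)=-14≡12, so the shift is 12.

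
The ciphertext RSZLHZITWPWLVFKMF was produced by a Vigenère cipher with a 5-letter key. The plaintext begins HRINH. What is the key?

KBRYA

Subtract each crib letter from the matching ciphertext letter (mod 26):
R(17)−H(7)=10 → K
S(18)−R(17)=1 → B
Z(25)−I(8)=17 → R
L(11)−N(13)=-2≡24 → Y
H(7)−H(7)=0 → A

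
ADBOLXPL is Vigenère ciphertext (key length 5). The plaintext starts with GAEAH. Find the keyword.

UDXOE

Subtract each crib letter from the matching ciphertext letter (mod 26):
A(0)−G(6)=-6≡20 → U
D(3)−A(0)=3 → D
B(1)−E(4)=-3≡23 → X
O(14)−A(0)=14 → O
L(11)−H(7)=4 → E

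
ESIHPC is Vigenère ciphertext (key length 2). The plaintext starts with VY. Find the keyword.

Subtract each crib letter from the matching ciphertext letter (mod 26):
E(4)−V(21)=-17≡9 → J
S(18)−Y(24)=-6≡20 → U

JU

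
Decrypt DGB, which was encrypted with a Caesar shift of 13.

D(3): 3−13=-10≡16 → Q
G(6): 6−13=-7≡19 → T
B(1): 1−13=-12≡14 → O

QTO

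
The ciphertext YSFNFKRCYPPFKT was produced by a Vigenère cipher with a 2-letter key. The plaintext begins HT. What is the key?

Subtract each crib letter from the matching ciphertext letter (mod 26):
Y(24)−H(7)=17 → R
S(18)−T(19)=-1≡25 → Z

RZ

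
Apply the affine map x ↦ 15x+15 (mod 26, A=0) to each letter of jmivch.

j(9): 15·9+15=150≡20 → u
m(12): 15·12+15=195≡13 → n
i(8): 15·8+15=135≡5 → f
v(21): 15·21+15=330≡18 → s
c(2): 15·2+15=45≡19 → t
h(7): 15·7+15=120≡16 → q

unfstq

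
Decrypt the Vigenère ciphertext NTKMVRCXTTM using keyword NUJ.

AZBZBIPDKGS

Repeat the key across the ciphertext: NUJNUJNUJNU
N(13)−N(13): 0 → A
T(19)−U(20): -1≡25 → Z
K(10)−J(9): 1 → B
M(12)−N(13): -1≡25 → Z
V(21)−U(20): 1 → B
R(17)−J(9): 8 → I
C(2)−N(13): -11≡15 → P
X(23)−U(20): 3 → D
T(19)−J(9): 10 → K
T(19)−N(13): 6 → G
M(12)−U(20): -8≡18 → S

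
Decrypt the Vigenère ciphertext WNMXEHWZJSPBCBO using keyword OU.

Repeat the key across the ciphertext: OUOUOUOUOUOUOUO
W(22)−O(14): 8 → I
N(13)−U(20): -7≡19 → T
M(12)−O(14): -2≡24 → Y
X(23)−U(20): 3 → D
E(4)−O(14): -10≡16 → Q
H(7)−U(20): -13≡13 → N
W(22)−O(14): 8 → I
Z(25)−U(20): 5 → F
J(9)−O(14): -5≡21 → V
S(18)−U(20): -2≡24 → Y
P(15)−O(14): 1 → B
B(1)−U(20): -19≡7 → H
C(2)−O(14): -12≡14 → O
B(1)−U(20): -19≡7 → H
O(14)−O(14): 0 → A

ITYDQNIFVYBHOHA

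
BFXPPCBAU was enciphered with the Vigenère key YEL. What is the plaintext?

Repeat the key across the ciphertext: YELYELYEL
B(1)−Y(24): -23≡3 → D
F(5)−E(4): 1 → B
X(23)−L(11): 12 → M
P(15)−Y(24): -9≡17 → R
P(15)−E(4): 11 → L
C(2)−L(11): -9≡17 → R
B(1)−Y(24): -23≡3 → D
A(0)−E(4): -4≡22 → W
U(20)−L(11): 9 → J

DBMRLRDWJ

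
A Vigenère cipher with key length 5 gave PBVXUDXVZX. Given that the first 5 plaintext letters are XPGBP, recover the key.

Subtract each crib letter from the matching ciphertext letter (mod 26):
P(15)−X(23)=-8≡18 → S
B(1)−P(15)=-14≡12 → M
V(21)−G(6)=15 → P
X(23)−B(1)=22 → W
U(20)−P(15)=5 → F

SMPWF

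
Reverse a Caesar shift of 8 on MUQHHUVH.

EMIZZMNZ

M(12): 12−8=4 → E
U(20): 20−8=12 → M
Q(16): 16−8=8 → I
H(7): 7−8=-1≡25 → Z
H(7): 7−8=-1≡25 → Z
U(20): 20−8=12 → M
V(21): 21−8=13 → N
H(7): 7−8=-1≡25 → Z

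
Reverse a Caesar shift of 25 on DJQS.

D(3): 3−25=-22≡4 → E
J(9): 9−25=-16≡10 → K
Q(16): 16−25=-9≡17 → R
S(18): 18−25=-7≡19 → T

EKRT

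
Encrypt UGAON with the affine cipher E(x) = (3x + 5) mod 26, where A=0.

U(20): 3·20+5=65≡13 → N
G(6): 3·6+5=23 → X
A(0): 3·0+5=5 → F
O(14): 3·14+5=47≡21 → V
N(13): 3·13+5=44≡18 → S

NXFVS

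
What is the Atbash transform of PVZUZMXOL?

KEAFANCLO

P(15) → K(10)
V(21) → E(4)
Z(25) → A(0)
U(20) → F(5)
Z(25) → A(0)
M(12) → N(13)
X(23) → C(2)
O(14) → L(11)
L(11) → O(14)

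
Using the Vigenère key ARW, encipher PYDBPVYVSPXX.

Repeat the key across the message: ARWARWARWARW
P(15)+A(0): 15 → P
Y(24)+R(17): 41≡15 → P
D(3)+W(22): 25 → Z
B(1)+A(0): 1 → B
P(15)+R(17): 32≡6 → G
V(21)+W(22): 43≡17 → R
Y(24)+A(0): 24 → Y
V(21)+R(17): 38≡12 → M
S(18)+W(22): 40≡14 → O
P(15)+A(0): 15 → P
X(23)+R(17): 40≡14 → O
X(23)+W(22): 45≡19 → T

PPZBGRYMOPOT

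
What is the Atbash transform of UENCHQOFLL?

FVMXSJLUOO

U(20) → F(5)
E(4) → V(21)
N(13) → M(12)
C(2) → X(23)
H(7) → S(18)
Q(16) → J(9)
O(14) → L(11)
F(5) → U(20)
L(11) → O(14)
L(11) → O(14)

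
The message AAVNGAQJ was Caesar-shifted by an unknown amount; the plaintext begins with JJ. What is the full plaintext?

JJEWPJZS

From the crib: A(0)−J(9)=-9≡17, so the shift is 17.
Subtract 17 from each ciphertext letter:
A(0): 0−17=-17≡9 → J
A(0): 0−17=-17≡9 → J
V(21): 21−17=4 → E
N(13): 13−17=-4≡22 → W
G(6): 6−17=-11≡15 → P
A(0): 0−17=-17≡9 → J
Q(16): 16−17=-1≡25 → Z
J(9): 9−17=-8≡18 → S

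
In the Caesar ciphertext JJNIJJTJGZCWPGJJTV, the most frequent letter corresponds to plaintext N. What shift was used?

The most frequent ciphertext letter is J (appears 7 times).
J is position 9; N is position 13.
Shift = -4≡22.

22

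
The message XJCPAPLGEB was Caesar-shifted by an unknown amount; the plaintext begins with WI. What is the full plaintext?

From the crib: X(23)−W(22)=1, so the shift is 1.
Subtract 1 from each ciphertext letter:
X(23): 23−1=22 → W
J(9): 9−1=8 → I
C(2): 2−1=1 → B
P(15): 15−1=14 → O
A(0): 0−1=-1≡25 → Z
P(15): 15−1=14 → O
L(11): 11−1=10 → K
G(6): 6−1=5 → F
E(4): 4−1=3 → D
B(1): 1−1=0 → A

WIBOZOKFDA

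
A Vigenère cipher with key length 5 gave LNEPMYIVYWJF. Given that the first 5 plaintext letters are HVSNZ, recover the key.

ESMCN

Subtract each crib letter from the matching ciphertext letter (mod 26):
L(11)−H(7)=4 → E
N(13)−V(21)=-8≡18 → S
E(4)−S(18)=-14≡12 → M
P(15)−N(13)=2 → C
M(12)−Z(25)=-13≡13 → N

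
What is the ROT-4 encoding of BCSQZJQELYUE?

FGWUDNUIPCYI

B(1): 1+4=5 → F
C(2): 2+4=6 → G
S(18): 18+4=22 → W
Q(16): 16+4=20 → U
Z(25): 25+4=29≡3 → D
J(9): 9+4=13 → N
Q(16): 16+4=20 → U
E(4): 4+4=8 → I
L(11): 11+4=15 → P
Y(24): 24+4=28≡2 → C
U(20): 20+4=24 → Y
E(4): 4+4=8 → I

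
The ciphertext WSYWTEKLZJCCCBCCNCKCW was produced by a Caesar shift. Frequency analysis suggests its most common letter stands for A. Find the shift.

The most frequent ciphertext letter is C (appears 7 times).
C is position 2; A is position 0.
Shift = 2.

2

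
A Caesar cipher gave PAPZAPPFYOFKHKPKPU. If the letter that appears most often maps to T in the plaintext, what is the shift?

The most frequent ciphertext letter is P (appears 6 times).
P is position 15; T is position 19.
Shift = -4≡22.

22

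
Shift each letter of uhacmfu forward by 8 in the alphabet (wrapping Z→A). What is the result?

cpikunc

u(20): 20+8=28≡2 → c
h(7): 7+8=15 → p
a(0): 0+8=8 → i
c(2): 2+8=10 → k
m(12): 12+8=20 → u
f(5): 5+8=13 → n
u(20): 20+8=28≡2 → c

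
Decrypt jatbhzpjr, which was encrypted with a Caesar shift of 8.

j(9): 9−8=1 → b
a(0): 0−8=-8≡18 → s
t(19): 19−8=11 → l
b(1): 1−8=-7≡19 → t
h(7): 7−8=-1≡25 → z
z(25): 25−8=17 → r
p(15): 15−8=7 → h
j(9): 9−8=1 → b
r(17): 17−8=9 → j

bsltzrhbj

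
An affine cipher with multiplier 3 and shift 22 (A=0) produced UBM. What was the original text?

ITO

The inverse of 3 mod 26 is 9, since 3·9=27≡1. Apply D(y)=9·(y−22) mod 26:
U(20): 9·(20−22)=-18≡8 → I
B(1): 9·(1−22)=-189≡19 → T
M(12): 9·(12−22)=-90≡14 → O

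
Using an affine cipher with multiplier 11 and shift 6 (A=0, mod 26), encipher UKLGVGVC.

SMXUDUDC

U(20): 11·20+6=226≡18 → S
K(10): 11·10+6=116≡12 → M
L(11): 11·11+6=127≡23 → X
G(6): 11·6+6=72≡20 → U
V(21): 11·21+6=237≡3 → D
G(6): 11·6+6=72≡20 → U
V(21): 11·21+6=237≡3 → D
C(2): 11·2+6=28≡2 → C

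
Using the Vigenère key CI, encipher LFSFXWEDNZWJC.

NNUNZEGLPHYRE

Repeat the key across the message: CICICICICICIC
L(11)+C(2): 13 → N
F(5)+I(8): 13 → N
S(18)+C(2): 20 → U
F(5)+I(8): 13 → N
X(23)+C(2): 25 → Z
W(22)+I(8): 30≡4 → E
E(4)+C(2): 6 → G
D(3)+I(8): 11 → L
N(13)+C(2): 15 → P
Z(25)+I(8): 33≡7 → H
W(22)+C(2): 24 → Y
J(9)+I(8): 17 → R
C(2)+C(2): 4 → E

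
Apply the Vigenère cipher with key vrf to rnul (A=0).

Repeat the key across the message: vrfv
r(17)+v(21): 38≡12 → m
n(13)+r(17): 30≡4 → e
u(20)+f(5): 25 → z
l(11)+v(21): 32≡6 → g

mezg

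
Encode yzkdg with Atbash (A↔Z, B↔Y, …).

y(24) → b(1)
z(25) → a(0)
k(10) → p(15)
d(3) → w(22)
g(6) → t(19)

bapwt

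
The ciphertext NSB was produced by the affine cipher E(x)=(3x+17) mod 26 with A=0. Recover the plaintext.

QJM

The inverse of 3 mod 26 is 9, since 3·9=27≡1. Apply D(y)=9·(y−17) mod 26:
N(13): 9·(13−17)=-36≡16 → Q
S(18): 9·(18−17)=9 → J
B(1): 9·(1−17)=-144≡12 → M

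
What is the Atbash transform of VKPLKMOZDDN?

EPKOPNLAWWM

V(21) → E(4)
K(10) → P(15)
P(15) → K(10)
L(11) → O(14)
K(10) → P(15)
M(12) → N(13)
O(14) → L(11)
Z(25) → A(0)
D(3) → W(22)
D(3) → W(22)
N(13) → M(12)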